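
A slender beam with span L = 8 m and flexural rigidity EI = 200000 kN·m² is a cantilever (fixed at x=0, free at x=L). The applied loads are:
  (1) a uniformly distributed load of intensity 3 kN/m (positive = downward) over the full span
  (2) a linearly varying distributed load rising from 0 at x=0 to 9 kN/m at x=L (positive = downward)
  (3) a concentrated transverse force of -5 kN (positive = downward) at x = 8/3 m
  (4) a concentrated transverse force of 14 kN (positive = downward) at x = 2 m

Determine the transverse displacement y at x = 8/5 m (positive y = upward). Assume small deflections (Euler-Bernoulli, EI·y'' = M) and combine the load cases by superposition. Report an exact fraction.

Load 1 — uniform load w=3 kN/m over full span:
  y_1 = -wx²(x²-4Lx+6L²)/(24EI) = -3·(8/5)²·((8/5)²-4·8·(8/5)+6·8²)/(24·200000) = -1048/1953125 m
Load 2 — triangular load w₀=9 kN/m (0→w₀ over full span):
  y_2 = (w₀Lx³/12-w₀L²x²/6-w₀x⁵/(120L))/EI = (9·8·(8/5)³/12-9·8²·(8/5)²/6-9·(8/5)⁵/(120·8))/200000 = -54024/48828125 m
Load 3 — point force P=-5 kN at a=8/3 m (b=L-a=16/3):
  y_3 = -Px²(3a-x)/(6EI)  [x≤a] = -(-5)·(8/5)²·(3·(8/3)-(8/5))/(6·200000) = 16/234375 m
Load 4 — point force P=14 kN at a=2 m (b=L-a=6):
  y_4 = -Px²(3a-x)/(6EI)  [x≤a] = -14·(8/5)²·(3·2-(8/5))/(6·200000) = -154/1171875 m
Superposition: y = Σ y_i = -249922/146484375 m ≈ -0.001706 m

y(8/5) = -249922/146484375 m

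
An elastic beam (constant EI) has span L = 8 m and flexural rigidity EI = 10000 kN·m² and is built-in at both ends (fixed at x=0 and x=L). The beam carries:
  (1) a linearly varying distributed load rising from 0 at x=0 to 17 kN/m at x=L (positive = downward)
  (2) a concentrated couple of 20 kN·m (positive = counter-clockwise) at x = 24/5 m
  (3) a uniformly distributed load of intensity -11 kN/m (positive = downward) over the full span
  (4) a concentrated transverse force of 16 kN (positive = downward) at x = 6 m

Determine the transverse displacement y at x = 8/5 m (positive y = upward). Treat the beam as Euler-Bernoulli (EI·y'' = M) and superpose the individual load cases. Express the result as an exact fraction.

y(8/5) = 10756/29296875 m

Load 1 — triangular load w₀=17 kN/m (0→w₀ over full span):
  y_1 = -w₀x²(L-x)²(x+2L)/(120LEI) = -17·(8/5)²·(8-(8/5))²·((8/5)+2·8)/(120·8·10000) = -95744/29296875 m
Load 2 — applied couple M₀=20 kN·m at a=24/5 m (b=L-a=16/5):
  y_2 = (R_Ax³/6 - M_Ax²/2)/EI  [x≤a] with R_A=18/5, M_A=32/5 = ((18/5)·(8/5)³/6 - (32/5)·(8/5)²/2)/10000 = -224/390625 m
Load 3 — uniform load w=-11 kN/m over full span:
  y_3 = -wx²(L-x)²/(24EI) = -(-11)·(8/5)²·(8-(8/5))²/(24·10000) = 5632/1171875 m
Load 4 — point force P=16 kN at a=6 m (b=L-a=2):
  y_4 = -Pb²x²(3aL-(3a+b)x)/(6L³EI)  [x≤a] = -16·2²·(8/5)²·(3·6·8-(3·6+2)·(8/5))/(6·8³·10000) = -28/46875 m
Superposition: y = Σ y_i = 10756/29296875 m ≈ 0.000367 m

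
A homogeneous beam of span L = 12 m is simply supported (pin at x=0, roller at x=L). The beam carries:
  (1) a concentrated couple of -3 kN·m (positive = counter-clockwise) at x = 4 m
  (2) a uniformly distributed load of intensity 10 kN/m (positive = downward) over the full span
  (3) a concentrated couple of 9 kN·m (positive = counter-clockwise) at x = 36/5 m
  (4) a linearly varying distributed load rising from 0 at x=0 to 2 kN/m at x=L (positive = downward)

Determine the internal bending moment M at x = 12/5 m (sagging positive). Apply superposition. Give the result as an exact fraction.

Load 1 — applied couple M₀=-3 kN·m at a=4 m (b=L-a=8):
  M_1 = M₀x/L  [x≤a] = (-3)·(12/5)/12 = -3/5 kN·m
Load 2 — uniform load w=10 kN/m over full span:
  M_2 = wx(L-x)/2 = 10·(12/5)·(12-(12/5))/2 = 576/5 kN·m
Load 3 — applied couple M₀=9 kN·m at a=36/5 m (b=L-a=24/5):
  M_3 = M₀x/L  [x≤a] = 9·(12/5)/12 = 9/5 kN·m
Load 4 — triangular load w₀=2 kN/m (0→w₀ over full span):
  M_4 = w₀Lx/6 - w₀x³/(6L) = 2·12·(12/5)/6 - 2·(12/5)³/(6·12) = 1152/125 kN·m
Superposition: M = Σ M_i = 15702/125 kN·m ≈ 125.616000 kN·m

M(12/5) = 15702/125 kN·m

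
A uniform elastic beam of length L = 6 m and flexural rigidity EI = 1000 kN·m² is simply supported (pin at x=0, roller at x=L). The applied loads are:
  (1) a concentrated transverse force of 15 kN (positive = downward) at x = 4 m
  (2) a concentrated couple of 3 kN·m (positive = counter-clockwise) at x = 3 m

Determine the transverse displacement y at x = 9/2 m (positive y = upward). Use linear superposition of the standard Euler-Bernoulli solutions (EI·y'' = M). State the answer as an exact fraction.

Load 1 — point force P=15 kN at a=4 m (b=L-a=2):
  y_1 = -Pa(L-x)(2Lx-a²-x²)/(6LEI)  [x>a] = -15·4·(6-(9/2))·(2·6·(9/2)-4²-(9/2)²)/(6·6·1000) = -71/1600 m
Load 2 — applied couple M₀=3 kN·m at a=3 m (b=L-a=3):
  y_2 = (M₀x³/(6L)-M₀(x-a)²/2+C₁x)/EI  [x>a] with C₁=M₀(3b²-L²)/(6L)=-3/4 = (3·(9/2)³/(6·6)-3·((9/2)-3)²/2+(-3/4)·(9/2))/1000 = 27/32000 m
Superposition: y = Σ y_i = -1393/32000 m ≈ -0.043531 m

y(9/2) = -1393/32000 m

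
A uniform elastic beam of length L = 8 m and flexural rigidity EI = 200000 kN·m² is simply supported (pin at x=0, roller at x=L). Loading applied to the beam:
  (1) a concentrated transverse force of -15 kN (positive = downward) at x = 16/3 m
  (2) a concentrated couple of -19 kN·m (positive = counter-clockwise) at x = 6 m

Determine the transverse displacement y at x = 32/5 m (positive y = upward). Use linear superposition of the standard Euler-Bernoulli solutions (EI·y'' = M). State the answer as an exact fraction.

y(32/5) = 198241/337500000 m

Load 1 — point force P=-15 kN at a=16/3 m (b=L-a=8/3):
  y_1 = -Pa(L-x)(2Lx-a²-x²)/(6LEI)  [x>a] = -(-15)·(16/3)·(8-(32/5))·(2·8·(32/5)-(16/3)²-(32/5)²)/(6·8·200000) = 928/2109375 m
Load 2 — applied couple M₀=-19 kN·m at a=6 m (b=L-a=2):
  y_2 = (M₀x³/(6L)-M₀(x-a)²/2+C₁x)/EI  [x>a] with C₁=M₀(3b²-L²)/(6L)=247/12 = ((-19)·(32/5)³/(6·8)-(-19)·((32/5)-6)²/2+(247/12)·(32/5))/200000 = 1843/12500000 m
Superposition: y = Σ y_i = 198241/337500000 m ≈ 0.000587 m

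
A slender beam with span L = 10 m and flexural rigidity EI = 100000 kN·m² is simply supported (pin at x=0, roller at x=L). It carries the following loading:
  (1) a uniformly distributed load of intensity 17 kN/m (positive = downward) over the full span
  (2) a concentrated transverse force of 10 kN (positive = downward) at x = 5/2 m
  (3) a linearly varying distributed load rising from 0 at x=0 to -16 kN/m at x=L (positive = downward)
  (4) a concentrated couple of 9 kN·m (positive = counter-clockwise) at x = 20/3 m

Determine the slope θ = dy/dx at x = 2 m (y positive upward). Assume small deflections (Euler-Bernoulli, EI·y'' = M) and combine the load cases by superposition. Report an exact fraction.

Load 1 — uniform load w=17 kN/m over full span:
  θ_1 = -w(L³-6Lx²+4x³)/(24EI) = -17·(10³-6·10·2²+4·2³)/(24·100000) = -561/100000 rad
Load 2 — point force P=10 kN at a=5/2 m (b=L-a=15/2):
  θ_2 = -Pb(L²-b²-3x²)/(6LEI)  [x≤a] = -10·(15/2)·(10²-(15/2)²-3·2²)/(6·10·100000) = -127/320000 rad
Load 3 — triangular load w₀=-16 kN/m (0→w₀ over full span):
  θ_3 = -w₀(7L⁴-30L²x²+15x⁴)/(360LEI) = -(-16)·(7·10⁴-30·10²·2²+15·2⁴)/(360·10·100000) = 364/140625 rad
Load 4 — applied couple M₀=9 kN·m at a=20/3 m (b=L-a=10/3):
  θ_4 = (M₀x²/(2L)+C₁)/EI  [x≤a] with C₁=M₀(3b²-L²)/(6L)=-10 = (9·2²/(2·10)+(-10))/100000 = -41/500000 rad
Superposition: θ = Σ θ_i = -252031/72000000 rad ≈ -0.003500 rad

θ(2) = -252031/72000000 rad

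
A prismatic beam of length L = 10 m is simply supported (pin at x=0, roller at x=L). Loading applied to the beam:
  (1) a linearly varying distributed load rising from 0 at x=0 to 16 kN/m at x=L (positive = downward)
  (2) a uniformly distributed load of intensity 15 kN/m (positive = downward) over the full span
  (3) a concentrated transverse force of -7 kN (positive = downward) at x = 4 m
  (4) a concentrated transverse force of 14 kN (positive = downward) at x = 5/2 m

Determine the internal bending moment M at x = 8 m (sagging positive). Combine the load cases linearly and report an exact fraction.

Load 1 — triangular load w₀=16 kN/m (0→w₀ over full span):
  M_1 = w₀Lx/6 - w₀x³/(6L) = 16·10·8/6 - 16·8³/(6·10) = 384/5 kN·m
Load 2 — uniform load w=15 kN/m over full span:
  M_2 = wx(L-x)/2 = 15·8·(10-8)/2 = 120 kN·m
Load 3 — point force P=-7 kN at a=4 m (b=L-a=6):
  M_3 = Pa(L-x)/L  [x>a] = (-7)·4·(10-8)/10 = -28/5 kN·m
Load 4 — point force P=14 kN at a=5/2 m (b=L-a=15/2):
  M_4 = Pa(L-x)/L  [x>a] = 14·(5/2)·(10-8)/10 = 7 kN·m
Superposition: M = Σ M_i = 991/5 kN·m ≈ 198.200000 kN·m

M(8) = 991/5 kN·m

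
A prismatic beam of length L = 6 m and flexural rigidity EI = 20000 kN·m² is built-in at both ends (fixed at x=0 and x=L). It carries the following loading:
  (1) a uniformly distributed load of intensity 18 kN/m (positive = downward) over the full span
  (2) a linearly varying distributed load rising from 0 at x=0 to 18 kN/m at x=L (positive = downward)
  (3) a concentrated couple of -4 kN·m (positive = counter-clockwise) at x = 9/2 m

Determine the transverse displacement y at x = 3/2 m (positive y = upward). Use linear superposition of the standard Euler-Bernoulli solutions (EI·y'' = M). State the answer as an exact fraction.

y(3/2) = -62163/25600000 m

Load 1 — uniform load w=18 kN/m over full span:
  y_1 = -wx²(L-x)²/(24EI) = -18·(3/2)²·(6-(3/2))²/(24·20000) = -2187/1280000 m
Load 2 — triangular load w₀=18 kN/m (0→w₀ over full span):
  y_2 = -w₀x²(L-x)²(x+2L)/(120LEI) = -18·(3/2)²·(6-(3/2))²·((3/2)+2·6)/(120·6·20000) = -19683/25600000 m
Load 3 — applied couple M₀=-4 kN·m at a=9/2 m (b=L-a=3/2):
  y_3 = (R_Ax³/6 - M_Ax²/2)/EI  [x≤a] with R_A=-3/4, M_A=-5/4 = ((-3/4)·(3/2)³/6 - (-5/4)·(3/2)²/2)/20000 = 63/1280000 m
Superposition: y = Σ y_i = -62163/25600000 m ≈ -0.002428 m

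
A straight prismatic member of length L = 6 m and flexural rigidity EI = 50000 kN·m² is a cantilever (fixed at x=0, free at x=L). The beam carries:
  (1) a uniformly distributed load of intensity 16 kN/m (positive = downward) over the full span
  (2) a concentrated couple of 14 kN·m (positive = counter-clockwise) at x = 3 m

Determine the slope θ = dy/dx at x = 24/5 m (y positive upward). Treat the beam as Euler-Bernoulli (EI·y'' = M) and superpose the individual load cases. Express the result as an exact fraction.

Load 1 — uniform load w=16 kN/m over full span:
  θ_1 = -wx(x²-3Lx+3L²)/(6EI) = -16·(24/5)·((24/5)²-3·6·(24/5)+3·6²)/(6·50000) = -4464/390625 rad
Load 2 — applied couple M₀=14 kN·m at a=3 m (b=L-a=3):
  θ_2 = M₀a/EI  [x>a] = 14·3/50000 = 21/25000 rad
Superposition: θ = Σ θ_i = -33087/3125000 rad ≈ -0.010588 rad

θ(24/5) = -33087/3125000 rad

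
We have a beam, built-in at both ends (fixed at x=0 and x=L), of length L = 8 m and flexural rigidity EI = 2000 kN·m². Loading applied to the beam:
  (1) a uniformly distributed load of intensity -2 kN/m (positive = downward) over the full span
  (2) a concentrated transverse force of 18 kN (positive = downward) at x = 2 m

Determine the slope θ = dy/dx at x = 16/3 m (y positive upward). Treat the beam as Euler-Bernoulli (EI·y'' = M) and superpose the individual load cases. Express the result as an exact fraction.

θ(16/3) = 17/20250 rad

Load 1 — uniform load w=-2 kN/m over full span:
  θ_1 = -wx(L-x)(L-2x)/(12EI) = -(-2)·(16/3)·(8-(16/3))·(8-2·(16/3))/(12·2000) = -32/10125 rad
Load 2 — point force P=18 kN at a=2 m (b=L-a=6):
  θ_2 = Pa²(L-x)(2bL-(3b+a)(L-x))/(2L³EI)  [x>a] = 18·2²·(8-(16/3))·(2·6·8-(3·6+2)·(8-(16/3)))/(2·8³·2000) = 1/250 rad
Superposition: θ = Σ θ_i = 17/20250 rad ≈ 0.000840 rad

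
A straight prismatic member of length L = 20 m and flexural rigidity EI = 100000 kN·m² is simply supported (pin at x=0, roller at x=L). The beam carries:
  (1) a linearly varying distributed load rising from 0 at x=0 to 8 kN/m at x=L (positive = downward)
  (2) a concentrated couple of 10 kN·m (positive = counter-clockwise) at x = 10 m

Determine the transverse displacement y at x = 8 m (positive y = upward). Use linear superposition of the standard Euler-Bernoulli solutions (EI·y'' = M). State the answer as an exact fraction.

Load 1 — triangular load w₀=8 kN/m (0→w₀ over full span):
  y_1 = -w₀x(7L⁴-10L²x²+3x⁴)/(360LEI) = -8·8·(7·20⁴-10·20²·8²+3·8⁴)/(360·20·100000) = -18256/234375 m
Load 2 — applied couple M₀=10 kN·m at a=10 m (b=L-a=10):
  y_2 = (M₀x³/(6L)+C₁x)/EI  [x≤a] with C₁=M₀(3b²-L²)/(6L)=-25/3 = (10·8³/(6·20)+(-25/3)·8)/100000 = -3/12500 m
Superposition: y = Σ y_i = -73249/937500 m ≈ -0.078132 m

y(8) = -73249/937500 m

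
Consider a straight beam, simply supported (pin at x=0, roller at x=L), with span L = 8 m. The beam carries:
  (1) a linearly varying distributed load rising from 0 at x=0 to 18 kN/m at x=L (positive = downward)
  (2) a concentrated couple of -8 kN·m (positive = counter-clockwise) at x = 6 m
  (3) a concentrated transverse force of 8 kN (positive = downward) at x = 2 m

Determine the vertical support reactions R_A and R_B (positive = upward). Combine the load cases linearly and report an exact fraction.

Load 1 — triangular load w₀=18 kN/m (0→w₀ over full span):
  R_A = w₀L/6 = 18·8/6 = 24 kN
  R_B = w₀L/3 = 18·8/3 = 48 kN
Load 2 — applied couple M₀=-8 kN·m at a=6 m (b=L-a=2):
  R_A = M₀/L = (-8)/8 = -1 kN
  R_B = -M₀/L = -(-8)/8 = 1 kN
Load 3 — point force P=8 kN at a=2 m (b=L-a=6):
  R_A = Pb/L = 8·6/8 = 6 kN
  R_B = Pa/L = 8·2/8 = 2 kN
Superposition: R_A = 29 kN, R_B = 51 kN

R_A = 29 kN, R_B = 51 kN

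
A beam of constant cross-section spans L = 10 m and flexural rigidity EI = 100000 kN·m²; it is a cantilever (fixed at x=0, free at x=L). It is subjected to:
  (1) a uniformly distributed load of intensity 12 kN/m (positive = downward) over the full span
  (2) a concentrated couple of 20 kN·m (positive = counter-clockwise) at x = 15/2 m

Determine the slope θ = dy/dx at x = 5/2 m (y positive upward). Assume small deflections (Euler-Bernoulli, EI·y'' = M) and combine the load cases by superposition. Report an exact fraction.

Load 1 — uniform load w=12 kN/m over full span:
  θ_1 = -wx(x²-3Lx+3L²)/(6EI) = -12·(5/2)·((5/2)²-3·10·(5/2)+3·10²)/(6·100000) = -37/3200 rad
Load 2 — applied couple M₀=20 kN·m at a=15/2 m (b=L-a=5/2):
  θ_2 = M₀x/EI  [x≤a] = 20·(5/2)/100000 = 1/2000 rad
Superposition: θ = Σ θ_i = -177/16000 rad ≈ -0.011062 rad

θ(5/2) = -177/16000 rad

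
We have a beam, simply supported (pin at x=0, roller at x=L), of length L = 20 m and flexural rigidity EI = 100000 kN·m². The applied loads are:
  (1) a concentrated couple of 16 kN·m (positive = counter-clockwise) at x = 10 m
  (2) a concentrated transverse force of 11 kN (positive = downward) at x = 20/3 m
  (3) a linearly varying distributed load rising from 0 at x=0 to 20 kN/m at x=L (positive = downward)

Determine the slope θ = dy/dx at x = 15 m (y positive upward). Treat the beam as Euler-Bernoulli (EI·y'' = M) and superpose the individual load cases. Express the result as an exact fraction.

θ(15) = 317213/12960000 rad

Load 1 — applied couple M₀=16 kN·m at a=10 m (b=L-a=10):
  θ_1 = (M₀x²/(2L)-M₀(x-a)+C₁)/EI  [x>a] with C₁=M₀(3b²-L²)/(6L)=-40/3 = (16·15²/(2·20)-16·(15-10)+(-40/3))/100000 = -1/30000 rad
Load 2 — point force P=11 kN at a=20/3 m (b=L-a=40/3):
  θ_2 = -Pa(2L²-6Lx+3x²+a²)/(6LEI)  [x>a] = -11·(20/3)·(2·20²-6·20·15+3·15²+(20/3)²)/(6·20·100000) = 1111/648000 rad
Load 3 — triangular load w₀=20 kN/m (0→w₀ over full span):
  θ_3 = -w₀(7L⁴-30L²x²+15x⁴)/(360LEI) = -20·(7·20⁴-30·20²·15²+15·15⁴)/(360·20·100000) = 1313/57600 rad
Superposition: θ = Σ θ_i = 317213/12960000 rad ≈ 0.024476 rad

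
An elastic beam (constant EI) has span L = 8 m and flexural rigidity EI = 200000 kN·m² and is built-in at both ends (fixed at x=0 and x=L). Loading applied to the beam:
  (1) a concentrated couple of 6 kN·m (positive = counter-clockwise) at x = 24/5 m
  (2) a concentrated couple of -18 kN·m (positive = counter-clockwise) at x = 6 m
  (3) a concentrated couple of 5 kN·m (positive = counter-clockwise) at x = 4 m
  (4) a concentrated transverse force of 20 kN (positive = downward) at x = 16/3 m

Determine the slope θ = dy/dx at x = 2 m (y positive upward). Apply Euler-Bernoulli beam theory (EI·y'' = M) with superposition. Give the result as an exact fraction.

θ(2) = -11341/240000000 rad

Load 1 — applied couple M₀=6 kN·m at a=24/5 m (b=L-a=16/5):
  θ_1 = (R_Ax²/2 - M_Ax)/EI  [x≤a] with R_A=27/25, M_A=48/25 = ((27/25)·2²/2 - (48/25)·2)/200000 = -21/2500000 rad
Load 2 — applied couple M₀=-18 kN·m at a=6 m (b=L-a=2):
  θ_2 = (R_Ax²/2 - M_Ax)/EI  [x≤a] with R_A=-81/32, M_A=-45/8 = ((-81/32)·2²/2 - (-45/8)·2)/200000 = 99/3200000 rad
Load 3 — applied couple M₀=5 kN·m at a=4 m (b=L-a=4):
  θ_3 = (R_Ax²/2 - M_Ax)/EI  [x≤a] with R_A=15/16, M_A=5/4 = ((15/16)·2²/2 - (5/4)·2)/200000 = -1/320000 rad
Load 4 — point force P=20 kN at a=16/3 m (b=L-a=8/3):
  θ_4 = -Pb²x(2aL-(3a+b)x)/(2L³EI)  [x≤a] = -20·(8/3)²·2·(2·(16/3)·8-(3·(16/3)+(8/3))·2)/(2·8³·200000) = -1/15000 rad
Superposition: θ = Σ θ_i = -11341/240000000 rad ≈ -0.000047 rad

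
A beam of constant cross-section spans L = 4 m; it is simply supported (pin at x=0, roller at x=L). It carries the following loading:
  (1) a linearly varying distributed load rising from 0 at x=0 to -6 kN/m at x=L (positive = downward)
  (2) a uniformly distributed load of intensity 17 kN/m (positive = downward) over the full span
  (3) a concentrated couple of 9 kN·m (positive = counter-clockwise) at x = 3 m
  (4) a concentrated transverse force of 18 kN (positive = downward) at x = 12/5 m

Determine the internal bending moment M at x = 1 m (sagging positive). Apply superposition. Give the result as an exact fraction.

M(1) = 156/5 kN·m

Load 1 — triangular load w₀=-6 kN/m (0→w₀ over full span):
  M_1 = w₀Lx/6 - w₀x³/(6L) = (-6)·4·1/6 - (-6)·1³/(6·4) = -15/4 kN·m
Load 2 — uniform load w=17 kN/m over full span:
  M_2 = wx(L-x)/2 = 17·1·(4-1)/2 = 51/2 kN·m
Load 3 — applied couple M₀=9 kN·m at a=3 m (b=L-a=1):
  M_3 = M₀x/L  [x≤a] = 9·1/4 = 9/4 kN·m
Load 4 — point force P=18 kN at a=12/5 m (b=L-a=8/5):
  M_4 = Pbx/L  [x≤a] = 18·(8/5)·1/4 = 36/5 kN·m
Superposition: M = Σ M_i = 156/5 kN·m ≈ 31.200000 kN·m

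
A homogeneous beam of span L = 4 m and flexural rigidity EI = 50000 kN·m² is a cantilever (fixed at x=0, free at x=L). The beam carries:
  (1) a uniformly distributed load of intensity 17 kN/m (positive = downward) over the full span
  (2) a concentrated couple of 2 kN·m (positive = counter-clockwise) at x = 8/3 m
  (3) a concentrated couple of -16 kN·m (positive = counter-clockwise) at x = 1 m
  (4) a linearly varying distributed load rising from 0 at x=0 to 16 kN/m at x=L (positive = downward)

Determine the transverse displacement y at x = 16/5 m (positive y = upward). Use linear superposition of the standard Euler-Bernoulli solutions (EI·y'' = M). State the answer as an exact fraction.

Load 1 — uniform load w=17 kN/m over full span:
  y_1 = -wx²(x²-4Lx+6L²)/(24EI) = -17·(16/5)²·((16/5)²-4·4·(16/5)+6·4²)/(24·50000) = -46784/5859375 m
Load 2 — applied couple M₀=2 kN·m at a=8/3 m (b=L-a=4/3):
  y_2 = M₀a(2x-a)/(2EI)  [x>a] = 2·(8/3)·(2·(16/5)-(8/3))/(2·50000) = 28/140625 m
Load 3 — applied couple M₀=-16 kN·m at a=1 m (b=L-a=3):
  y_3 = M₀a(2x-a)/(2EI)  [x>a] = (-16)·1·(2·(16/5)-1)/(2·50000) = -27/31250 m
Load 4 — triangular load w₀=16 kN/m (0→w₀ over full span):
  y_4 = (w₀Lx³/12-w₀L²x²/6-w₀x⁵/(120L))/EI = (16·4·(16/5)³/12-16·4²·(16/5)²/6-16·(16/5)⁵/(120·4))/50000 = -800768/146484375 m
Superposition: y = Σ y_i = -12406583/878906250 m ≈ -0.014116 m

y(16/5) = -12406583/878906250 m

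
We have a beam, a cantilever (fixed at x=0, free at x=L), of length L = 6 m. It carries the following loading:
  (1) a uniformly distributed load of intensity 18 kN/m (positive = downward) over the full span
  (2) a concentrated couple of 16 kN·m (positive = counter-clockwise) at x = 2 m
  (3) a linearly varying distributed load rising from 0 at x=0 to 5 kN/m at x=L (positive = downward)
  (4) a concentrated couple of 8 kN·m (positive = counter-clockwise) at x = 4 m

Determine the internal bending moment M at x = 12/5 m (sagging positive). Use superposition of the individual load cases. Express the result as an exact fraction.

Load 1 — uniform load w=18 kN/m over full span:
  M_1 = -w(L-x)²/2 = -18·(6-(12/5))²/2 = -2916/25 kN·m
Load 2 — applied couple M₀=16 kN·m at a=2 m (b=L-a=4):
  M_2 = 0  [x>a] = 0 kN·m
Load 3 — triangular load w₀=5 kN/m (0→w₀ over full span):
  M_3 = w₀Lx/2 - w₀L²/3 - w₀x³/(6L) = 5·6·(12/5)/2 - 5·6²/3 - 5·(12/5)³/(6·6) = -648/25 kN·m
Load 4 — applied couple M₀=8 kN·m at a=4 m (b=L-a=2):
  M_4 = M₀  [x≤a] = 8 = 8 kN·m
Superposition: M = Σ M_i = -3364/25 kN·m ≈ -134.560000 kN·m

M(12/5) = -3364/25 kN·m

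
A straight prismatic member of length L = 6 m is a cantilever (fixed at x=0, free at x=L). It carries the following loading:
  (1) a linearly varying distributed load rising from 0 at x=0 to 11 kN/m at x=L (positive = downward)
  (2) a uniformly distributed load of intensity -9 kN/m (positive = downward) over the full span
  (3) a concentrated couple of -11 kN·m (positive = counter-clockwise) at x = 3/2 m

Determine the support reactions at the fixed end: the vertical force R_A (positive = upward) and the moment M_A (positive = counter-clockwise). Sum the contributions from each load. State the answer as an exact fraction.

R_A = -21 kN, M_A = -19 kN·m

Load 1 — triangular load w₀=11 kN/m (0→w₀ over full span):
  R_A = w₀L/2 = 11·6/2 = 33 kN
  M_A = w₀L²/3 = 11·6²/3 = 132 kN·m
Load 2 — uniform load w=-9 kN/m over full span:
  R_A = wL = (-9)·6 = -54 kN
  M_A = wL²/2 = (-9)·6²/2 = -162 kN·m
Load 3 — applied couple M₀=-11 kN·m at a=3/2 m (b=L-a=9/2):
  R_A = 0 kN
  M_A = -M₀ = -(-11) = 11 kN·m
Superposition: R_A = -21 kN, M_A = -19 kN·m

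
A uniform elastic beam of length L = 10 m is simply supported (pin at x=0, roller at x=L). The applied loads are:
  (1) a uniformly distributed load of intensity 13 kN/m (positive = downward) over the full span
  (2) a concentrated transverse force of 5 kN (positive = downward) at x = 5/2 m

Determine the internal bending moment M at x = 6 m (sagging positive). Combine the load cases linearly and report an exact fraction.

M(6) = 161 kN·m

Load 1 — uniform load w=13 kN/m over full span:
  M_1 = wx(L-x)/2 = 13·6·(10-6)/2 = 156 kN·m
Load 2 — point force P=5 kN at a=5/2 m (b=L-a=15/2):
  M_2 = Pa(L-x)/L  [x>a] = 5·(5/2)·(10-6)/10 = 5 kN·m
Superposition: M = Σ M_i = 161 kN·m ≈ 161.000000 kN·m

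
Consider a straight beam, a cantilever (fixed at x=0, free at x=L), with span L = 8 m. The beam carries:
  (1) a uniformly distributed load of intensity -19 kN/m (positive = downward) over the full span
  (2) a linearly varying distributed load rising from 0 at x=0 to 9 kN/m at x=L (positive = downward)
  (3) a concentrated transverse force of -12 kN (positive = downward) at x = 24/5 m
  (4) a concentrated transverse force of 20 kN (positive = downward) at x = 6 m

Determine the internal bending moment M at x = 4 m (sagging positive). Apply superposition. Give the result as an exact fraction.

Load 1 — uniform load w=-19 kN/m over full span:
  M_1 = -w(L-x)²/2 = -(-19)·(8-4)²/2 = 152 kN·m
Load 2 — triangular load w₀=9 kN/m (0→w₀ over full span):
  M_2 = w₀Lx/2 - w₀L²/3 - w₀x³/(6L) = 9·8·4/2 - 9·8²/3 - 9·4³/(6·8) = -60 kN·m
Load 3 — point force P=-12 kN at a=24/5 m (b=L-a=16/5):
  M_3 = -P(a-x)  [x≤a] = -(-12)·((24/5)-4) = 48/5 kN·m
Load 4 — point force P=20 kN at a=6 m (b=L-a=2):
  M_4 = -P(a-x)  [x≤a] = -20·(6-4) = -40 kN·m
Superposition: M = Σ M_i = 308/5 kN·m ≈ 61.600000 kN·m

M(4) = 308/5 kN·m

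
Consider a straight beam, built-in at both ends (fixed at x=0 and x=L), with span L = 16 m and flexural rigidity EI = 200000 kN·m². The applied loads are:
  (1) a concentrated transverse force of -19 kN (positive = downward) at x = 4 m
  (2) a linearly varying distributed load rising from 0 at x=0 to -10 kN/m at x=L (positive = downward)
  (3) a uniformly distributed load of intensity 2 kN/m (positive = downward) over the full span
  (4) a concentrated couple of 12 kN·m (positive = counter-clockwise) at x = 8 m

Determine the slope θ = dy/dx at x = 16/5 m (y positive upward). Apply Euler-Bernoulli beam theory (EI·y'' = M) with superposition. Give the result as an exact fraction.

θ(16/5) = 6481/9375000 rad

Load 1 — point force P=-19 kN at a=4 m (b=L-a=12):
  θ_1 = -Pb²x(2aL-(3a+b)x)/(2L³EI)  [x≤a] = -(-19)·12²·(16/5)·(2·4·16-(3·4+12)·(16/5))/(2·16³·200000) = 171/625000 rad
Load 2 — triangular load w₀=-10 kN/m (0→w₀ over full span):
  θ_2 = -w₀(2x(L-x)(L-2x)(x+2L)+x²(L-x)²)/(120LEI) = -(-10)·(2·(16/5)·(16-(16/5))·(16-2·(16/5))·((16/5)+2·16)+(16/5)²·(16-(16/5))²)/(120·16·200000) = 896/1171875 rad
Load 3 — uniform load w=2 kN/m over full span:
  θ_3 = -wx(L-x)(L-2x)/(12EI) = -2·(16/5)·(16-(16/5))·(16-2·(16/5))/(12·200000) = -128/390625 rad
Load 4 — applied couple M₀=12 kN·m at a=8 m (b=L-a=8):
  θ_4 = (R_Ax²/2 - M_Ax)/EI  [x≤a] with R_A=9/8, M_A=3 = ((9/8)·(16/5)²/2 - 3·(16/5))/200000 = -3/156250 rad
Superposition: θ = Σ θ_i = 6481/9375000 rad ≈ 0.000691 rad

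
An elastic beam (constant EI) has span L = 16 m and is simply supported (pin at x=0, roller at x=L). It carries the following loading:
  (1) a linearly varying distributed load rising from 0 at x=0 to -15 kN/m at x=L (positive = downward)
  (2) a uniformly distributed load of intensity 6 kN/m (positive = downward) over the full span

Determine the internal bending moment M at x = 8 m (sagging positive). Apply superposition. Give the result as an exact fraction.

Load 1 — triangular load w₀=-15 kN/m (0→w₀ over full span):
  M_1 = w₀Lx/6 - w₀x³/(6L) = (-15)·16·8/6 - (-15)·8³/(6·16) = -240 kN·m
Load 2 — uniform load w=6 kN/m over full span:
  M_2 = wx(L-x)/2 = 6·8·(16-8)/2 = 192 kN·m
Superposition: M = Σ M_i = -48 kN·m ≈ -48.000000 kN·m

M(8) = -48 kN·m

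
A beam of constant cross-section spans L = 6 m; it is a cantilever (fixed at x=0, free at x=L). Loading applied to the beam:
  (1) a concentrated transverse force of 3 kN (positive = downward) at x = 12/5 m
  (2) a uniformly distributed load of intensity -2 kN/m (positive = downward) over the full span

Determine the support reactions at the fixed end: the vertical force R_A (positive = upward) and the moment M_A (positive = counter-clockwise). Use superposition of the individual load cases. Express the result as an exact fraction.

Load 1 — point force P=3 kN at a=12/5 m (b=L-a=18/5):
  R_A = P = 3 kN
  M_A = Pa = 3·(12/5) = 36/5 kN·m
Load 2 — uniform load w=-2 kN/m over full span:
  R_A = wL = (-2)·6 = -12 kN
  M_A = wL²/2 = (-2)·6²/2 = -36 kN·m
Superposition: R_A = -9 kN, M_A = -144/5 kN·m

R_A = -9 kN, M_A = -144/5 kN·m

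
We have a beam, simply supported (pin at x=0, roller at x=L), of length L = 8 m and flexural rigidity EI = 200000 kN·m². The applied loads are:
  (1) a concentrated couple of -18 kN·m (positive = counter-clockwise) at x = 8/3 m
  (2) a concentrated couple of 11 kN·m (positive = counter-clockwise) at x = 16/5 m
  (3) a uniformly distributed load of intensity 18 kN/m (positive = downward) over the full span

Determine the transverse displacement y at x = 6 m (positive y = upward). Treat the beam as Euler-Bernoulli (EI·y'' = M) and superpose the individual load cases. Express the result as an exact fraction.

y(6) = -34979/10000000 m

Load 1 — applied couple M₀=-18 kN·m at a=8/3 m (b=L-a=16/3):
  y_1 = (M₀x³/(6L)-M₀(x-a)²/2+C₁x)/EI  [x>a] with C₁=M₀(3b²-L²)/(6L)=-8 = ((-18)·6³/(6·8)-(-18)·(6-(8/3))²/2+(-8)·6)/200000 = -29/200000 m
Load 2 — applied couple M₀=11 kN·m at a=16/5 m (b=L-a=24/5):
  y_2 = (M₀x³/(6L)-M₀(x-a)²/2+C₁x)/EI  [x>a] with C₁=M₀(3b²-L²)/(6L)=88/75 = (11·6³/(6·8)-11·(6-(16/5))²/2+(88/75)·6)/200000 = 671/10000000 m
Load 3 — uniform load w=18 kN/m over full span:
  y_3 = -wx(L³-2Lx²+x³)/(24EI) = -18·6·(8³-2·8·6²+6³)/(24·200000) = -171/50000 m
Superposition: y = Σ y_i = -34979/10000000 m ≈ -0.003498 m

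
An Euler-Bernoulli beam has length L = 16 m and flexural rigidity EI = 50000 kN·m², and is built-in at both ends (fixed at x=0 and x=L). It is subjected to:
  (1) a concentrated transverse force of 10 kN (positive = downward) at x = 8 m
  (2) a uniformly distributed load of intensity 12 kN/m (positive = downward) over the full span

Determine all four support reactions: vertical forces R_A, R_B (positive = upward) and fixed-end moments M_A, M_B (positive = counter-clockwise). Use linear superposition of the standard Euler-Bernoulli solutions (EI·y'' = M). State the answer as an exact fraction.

R_A = 101 kN, M_A = 276 kN·m, R_B = 101 kN, M_B = -276 kN·m

Load 1 — point force P=10 kN at a=8 m (b=L-a=8):
  R_A = Pb²(3a+b)/L³ = 10·8²·(3·8+8)/16³ = 5 kN
  M_A = Pab²/L² = 10·8·8²/16² = 20 kN·m
  R_B = Pa²(a+3b)/L³ = 10·8²·(8+3·8)/16³ = 5 kN
  M_B = -Pa²b/L² = -10·8²·8/16² = -20 kN·m
Load 2 — uniform load w=12 kN/m over full span:
  R_A = wL/2 = 12·16/2 = 96 kN
  M_A = wL²/12 = 12·16²/12 = 256 kN·m
  R_B = wL/2 = 12·16/2 = 96 kN
  M_B = -wL²/12 = -12·16²/12 = -256 kN·m
Superposition: R_A = 101 kN, M_A = 276 kN·m, R_B = 101 kN, M_B = -276 kN·m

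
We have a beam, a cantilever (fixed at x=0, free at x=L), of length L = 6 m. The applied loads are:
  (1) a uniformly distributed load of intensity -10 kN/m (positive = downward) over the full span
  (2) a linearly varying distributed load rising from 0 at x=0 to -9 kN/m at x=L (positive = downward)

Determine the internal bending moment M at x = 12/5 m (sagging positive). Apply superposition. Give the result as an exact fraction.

Load 1 — uniform load w=-10 kN/m over full span:
  M_1 = -w(L-x)²/2 = -(-10)·(6-(12/5))²/2 = 324/5 kN·m
Load 2 — triangular load w₀=-9 kN/m (0→w₀ over full span):
  M_2 = w₀Lx/2 - w₀L²/3 - w₀x³/(6L) = (-9)·6·(12/5)/2 - (-9)·6²/3 - (-9)·(12/5)³/(6·6) = 5832/125 kN·m
Superposition: M = Σ M_i = 13932/125 kN·m ≈ 111.456000 kN·m

M(12/5) = 13932/125 kN·m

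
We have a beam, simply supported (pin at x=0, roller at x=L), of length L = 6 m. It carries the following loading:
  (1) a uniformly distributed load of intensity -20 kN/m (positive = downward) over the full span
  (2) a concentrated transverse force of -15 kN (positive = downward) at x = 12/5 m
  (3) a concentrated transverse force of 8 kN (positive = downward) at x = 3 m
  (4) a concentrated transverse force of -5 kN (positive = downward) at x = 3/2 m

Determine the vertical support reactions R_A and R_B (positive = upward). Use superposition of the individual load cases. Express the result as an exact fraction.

R_A = -275/4 kN, R_B = -253/4 kN

Load 1 — uniform load w=-20 kN/m over full span:
  R_A = wL/2 = (-20)·6/2 = -60 kN
  R_B = wL/2 = (-20)·6/2 = -60 kN
Load 2 — point force P=-15 kN at a=12/5 m (b=L-a=18/5):
  R_A = Pb/L = (-15)·(18/5)/6 = -9 kN
  R_B = Pa/L = (-15)·(12/5)/6 = -6 kN
Load 3 — point force P=8 kN at a=3 m (b=L-a=3):
  R_A = Pb/L = 8·3/6 = 4 kN
  R_B = Pa/L = 8·3/6 = 4 kN
Load 4 — point force P=-5 kN at a=3/2 m (b=L-a=9/2):
  R_A = Pb/L = (-5)·(9/2)/6 = -15/4 kN
  R_B = Pa/L = (-5)·(3/2)/6 = -5/4 kN
Superposition: R_A = -275/4 kN, R_B = -253/4 kN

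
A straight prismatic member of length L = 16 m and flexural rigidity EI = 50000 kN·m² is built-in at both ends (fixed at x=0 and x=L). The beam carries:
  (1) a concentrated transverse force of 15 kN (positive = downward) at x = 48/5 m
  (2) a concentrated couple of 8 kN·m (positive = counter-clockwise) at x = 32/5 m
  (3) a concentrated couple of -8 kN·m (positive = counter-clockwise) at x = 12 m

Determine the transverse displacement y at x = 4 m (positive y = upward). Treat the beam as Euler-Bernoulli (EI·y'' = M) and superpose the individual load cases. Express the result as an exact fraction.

y(4) = -57/25000 m

Load 1 — point force P=15 kN at a=48/5 m (b=L-a=32/5):
  y_1 = -Pb²x²(3aL-(3a+b)x)/(6L³EI)  [x≤a] = -15·(32/5)²·4²·(3·(48/5)·16-(3·(48/5)+(32/5))·4)/(6·16³·50000) = -8/3125 m
Load 2 — applied couple M₀=8 kN·m at a=32/5 m (b=L-a=48/5):
  y_2 = (R_Ax³/6 - M_Ax²/2)/EI  [x≤a] with R_A=18/25, M_A=24/25 = ((18/25)·4³/6 - (24/25)·4²/2)/50000 = 0 m
Load 3 — applied couple M₀=-8 kN·m at a=12 m (b=L-a=4):
  y_3 = (R_Ax³/6 - M_Ax²/2)/EI  [x≤a] with R_A=-9/16, M_A=-5/2 = ((-9/16)·4³/6 - (-5/2)·4²/2)/50000 = 7/25000 m
Superposition: y = Σ y_i = -57/25000 m ≈ -0.002280 m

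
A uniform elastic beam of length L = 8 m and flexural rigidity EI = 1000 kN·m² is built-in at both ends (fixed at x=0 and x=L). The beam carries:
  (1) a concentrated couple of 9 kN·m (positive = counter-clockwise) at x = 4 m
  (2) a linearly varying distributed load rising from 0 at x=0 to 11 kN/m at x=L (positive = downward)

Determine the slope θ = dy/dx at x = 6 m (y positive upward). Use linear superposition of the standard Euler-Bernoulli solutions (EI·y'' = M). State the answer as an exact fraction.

θ(6) = 857/40000 rad

Load 1 — applied couple M₀=9 kN·m at a=4 m (b=L-a=4):
  θ_1 = (R_Ax²/2 - M_Ax - M₀(x-a))/EI  [x>a] with R_A=27/16, M_A=9/4 = ((27/16)·6²/2 - (9/4)·6 - 9·(6-4))/1000 = -9/8000 rad
Load 2 — triangular load w₀=11 kN/m (0→w₀ over full span):
  θ_2 = -w₀(2x(L-x)(L-2x)(x+2L)+x²(L-x)²)/(120LEI) = -11·(2·6·(8-6)·(8-2·6)·(6+2·8)+6²·(8-6)²)/(120·8·1000) = 451/20000 rad
Superposition: θ = Σ θ_i = 857/40000 rad ≈ 0.021425 rad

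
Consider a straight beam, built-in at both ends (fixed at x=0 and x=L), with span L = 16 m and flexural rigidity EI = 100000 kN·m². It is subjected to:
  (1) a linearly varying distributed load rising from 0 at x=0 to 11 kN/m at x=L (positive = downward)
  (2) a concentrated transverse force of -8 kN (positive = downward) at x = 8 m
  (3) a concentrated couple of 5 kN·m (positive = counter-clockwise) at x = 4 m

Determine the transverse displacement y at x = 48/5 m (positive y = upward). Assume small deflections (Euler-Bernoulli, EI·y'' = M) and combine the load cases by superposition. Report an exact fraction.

Load 1 — triangular load w₀=11 kN/m (0→w₀ over full span):
  y_1 = -w₀x²(L-x)²(x+2L)/(120LEI) = -11·(48/5)²·(16-(48/5))²·((48/5)+2·16)/(120·16·100000) = -439296/48828125 m
Load 2 — point force P=-8 kN at a=8 m (b=L-a=8):
  y_2 = -Pa²(L-x)²(3bL-(3b+a)(L-x))/(6L³EI)  [x>a] = -(-8)·8²·(16-(48/5))²·(3·8·16-(3·8+8)·(16-(48/5)))/(6·16³·100000) = 1792/1171875 m
Load 3 — applied couple M₀=5 kN·m at a=4 m (b=L-a=12):
  y_3 = (R_Ax³/6 - M_Ax²/2 - M₀(x-a)²/2)/EI  [x>a] with R_A=45/128, M_A=-15/16 = ((45/128)·(48/5)³/6 - (-15/16)·(48/5)²/2 - 5·((48/5)-4)²/2)/100000 = 13/78125 m
Superposition: y = Σ y_i = -1069513/146484375 m ≈ -0.007301 m

y(48/5) = -1069513/146484375 m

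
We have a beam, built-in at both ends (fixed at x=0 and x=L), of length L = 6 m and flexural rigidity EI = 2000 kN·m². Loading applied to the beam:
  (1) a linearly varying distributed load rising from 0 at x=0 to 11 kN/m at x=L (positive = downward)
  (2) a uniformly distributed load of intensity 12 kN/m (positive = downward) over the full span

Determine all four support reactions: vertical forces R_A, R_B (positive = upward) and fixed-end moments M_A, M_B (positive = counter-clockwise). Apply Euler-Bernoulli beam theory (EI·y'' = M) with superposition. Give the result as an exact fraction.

R_A = 459/10 kN, M_A = 246/5 kN·m, R_B = 591/10 kN, M_B = -279/5 kN·m

Load 1 — triangular load w₀=11 kN/m (0→w₀ over full span):
  R_A = 3w₀L/20 = 3·11·6/20 = 99/10 kN
  M_A = w₀L²/30 = 11·6²/30 = 66/5 kN·m
  R_B = 7w₀L/20 = 7·11·6/20 = 231/10 kN
  M_B = -w₀L²/20 = -11·6²/20 = -99/5 kN·m
Load 2 — uniform load w=12 kN/m over full span:
  R_A = wL/2 = 12·6/2 = 36 kN
  M_A = wL²/12 = 12·6²/12 = 36 kN·m
  R_B = wL/2 = 12·6/2 = 36 kN
  M_B = -wL²/12 = -12·6²/12 = -36 kN·m
Superposition: R_A = 459/10 kN, M_A = 246/5 kN·m, R_B = 591/10 kN, M_B = -279/5 kN·m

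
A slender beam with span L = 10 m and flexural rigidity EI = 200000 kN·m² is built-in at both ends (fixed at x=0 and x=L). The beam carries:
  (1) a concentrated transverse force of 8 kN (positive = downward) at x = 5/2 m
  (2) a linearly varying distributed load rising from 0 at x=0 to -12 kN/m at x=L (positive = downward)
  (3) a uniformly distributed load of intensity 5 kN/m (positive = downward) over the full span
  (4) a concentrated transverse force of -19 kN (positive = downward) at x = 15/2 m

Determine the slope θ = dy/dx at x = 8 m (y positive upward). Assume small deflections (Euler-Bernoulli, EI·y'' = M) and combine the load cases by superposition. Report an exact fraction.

Load 1 — point force P=8 kN at a=5/2 m (b=L-a=15/2):
  θ_1 = Pa²(L-x)(2bL-(3b+a)(L-x))/(2L³EI)  [x>a] = 8·(5/2)²·(10-8)·(2·(15/2)·10-(3·(15/2)+(5/2))·(10-8))/(2·10³·200000) = 1/40000 rad
Load 2 — triangular load w₀=-12 kN/m (0→w₀ over full span):
  θ_2 = -w₀(2x(L-x)(L-2x)(x+2L)+x²(L-x)²)/(120LEI) = -(-12)·(2·8·(10-8)·(10-2·8)·(8+2·10)+8²·(10-8)²)/(120·10·200000) = -4/15625 rad
Load 3 — uniform load w=5 kN/m over full span:
  θ_3 = -wx(L-x)(L-2x)/(12EI) = -5·8·(10-8)·(10-2·8)/(12·200000) = 1/5000 rad
Load 4 — point force P=-19 kN at a=15/2 m (b=L-a=5/2):
  θ_4 = Pa²(L-x)(2bL-(3b+a)(L-x))/(2L³EI)  [x>a] = (-19)·(15/2)²·(10-8)·(2·(5/2)·10-(3·(5/2)+(15/2))·(10-8))/(2·10³·200000) = -171/1600000 rad
Superposition: θ = Σ θ_i = -1103/8000000 rad ≈ -0.000138 rad

θ(8) = -1103/8000000 rad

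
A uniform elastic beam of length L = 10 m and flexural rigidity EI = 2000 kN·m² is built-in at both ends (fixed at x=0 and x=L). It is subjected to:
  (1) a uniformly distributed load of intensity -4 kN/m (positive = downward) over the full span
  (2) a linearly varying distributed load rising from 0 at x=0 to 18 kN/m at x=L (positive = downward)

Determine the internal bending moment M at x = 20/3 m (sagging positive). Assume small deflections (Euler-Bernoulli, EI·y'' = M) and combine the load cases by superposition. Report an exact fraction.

M(20/3) = 20 kN·m

Load 1 — uniform load w=-4 kN/m over full span:
  M_1 = wLx/2 - wL²/12 - wx²/2 = (-4)·10·(20/3)/2 - (-4)·10²/12 - (-4)·(20/3)²/2 = -100/9 kN·m
Load 2 — triangular load w₀=18 kN/m (0→w₀ over full span):
  M_2 = 3w₀Lx/20 - w₀L²/30 - w₀x³/(6L) = 3·18·10·(20/3)/20 - 18·10²/30 - 18·(20/3)³/(6·10) = 280/9 kN·m
Superposition: M = Σ M_i = 20 kN·m ≈ 20.000000 kN·m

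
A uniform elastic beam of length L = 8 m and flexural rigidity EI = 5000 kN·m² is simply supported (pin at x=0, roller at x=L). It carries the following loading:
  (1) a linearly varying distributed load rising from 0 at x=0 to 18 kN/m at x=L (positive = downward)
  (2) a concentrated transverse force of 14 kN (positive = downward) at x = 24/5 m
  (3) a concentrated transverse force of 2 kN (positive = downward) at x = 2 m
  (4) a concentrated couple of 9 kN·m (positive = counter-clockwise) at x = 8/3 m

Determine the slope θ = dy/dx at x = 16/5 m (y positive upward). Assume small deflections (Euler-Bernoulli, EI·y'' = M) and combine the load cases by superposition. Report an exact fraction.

θ(16/5) = -52159/3125000 rad

Load 1 — triangular load w₀=18 kN/m (0→w₀ over full span):
  θ_1 = -w₀(7L⁴-30L²x²+15x⁴)/(360LEI) = -18·(7·8⁴-30·8²·(16/5)²+15·(16/5)⁴)/(360·8·5000) = -5168/390625 rad
Load 2 — point force P=14 kN at a=24/5 m (b=L-a=16/5):
  θ_2 = -Pb(L²-b²-3x²)/(6LEI)  [x≤a] = -14·(16/5)·(8²-(16/5)²-3·(16/5)²)/(6·8·5000) = -336/78125 rad
Load 3 — point force P=2 kN at a=2 m (b=L-a=6):
  θ_3 = -Pa(2L²-6Lx+3x²+a²)/(6LEI)  [x>a] = -2·2·(2·8²-6·8·(16/5)+3·(16/5)²+2²)/(6·8·5000) = -19/125000 rad
Load 4 — applied couple M₀=9 kN·m at a=8/3 m (b=L-a=16/3):
  θ_4 = (M₀x²/(2L)-M₀(x-a)+C₁)/EI  [x>a] with C₁=M₀(3b²-L²)/(6L)=4 = (9·(16/5)²/(2·8)-9·((16/5)-(8/3))+4)/5000 = 31/31250 rad
Superposition: θ = Σ θ_i = -52159/3125000 rad ≈ -0.016691 rad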